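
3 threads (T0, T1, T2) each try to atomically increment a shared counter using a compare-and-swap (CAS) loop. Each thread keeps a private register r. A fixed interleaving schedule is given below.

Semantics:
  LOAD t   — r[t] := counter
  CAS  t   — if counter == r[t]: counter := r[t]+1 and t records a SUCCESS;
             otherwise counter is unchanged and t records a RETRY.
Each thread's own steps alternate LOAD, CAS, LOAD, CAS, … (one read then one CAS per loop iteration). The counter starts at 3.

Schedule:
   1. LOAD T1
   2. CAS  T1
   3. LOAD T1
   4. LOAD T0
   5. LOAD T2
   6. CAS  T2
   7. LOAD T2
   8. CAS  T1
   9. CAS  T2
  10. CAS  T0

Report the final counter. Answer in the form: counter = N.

counter = 6

#1 T1 reads 3
#2 T1 CAS(3→4) writes; counter now 4
#3 T1 reads 4
#4 T0 reads 4
#5 T2 reads 4
#6 T2 CAS(4→5) writes; counter now 5
#7 T2 reads 5
#8 T1 CAS(4→5) fails; counter now 5
#9 T2 CAS(5→6) writes; counter now 6
#10 T0 CAS(4→5) fails; counter now 6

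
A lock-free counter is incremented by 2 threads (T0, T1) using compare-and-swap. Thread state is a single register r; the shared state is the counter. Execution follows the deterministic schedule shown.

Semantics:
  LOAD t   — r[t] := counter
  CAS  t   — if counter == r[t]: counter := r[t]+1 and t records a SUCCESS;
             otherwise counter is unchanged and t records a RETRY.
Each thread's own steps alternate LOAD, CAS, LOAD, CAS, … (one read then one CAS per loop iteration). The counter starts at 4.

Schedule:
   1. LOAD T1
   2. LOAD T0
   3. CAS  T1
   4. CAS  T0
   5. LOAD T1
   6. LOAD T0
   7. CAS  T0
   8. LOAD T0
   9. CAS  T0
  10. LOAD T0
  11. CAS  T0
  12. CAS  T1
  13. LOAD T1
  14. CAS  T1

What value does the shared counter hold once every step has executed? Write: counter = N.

step 1: T1 LOAD ⇒ load; ctr=4 reg=4
step 2: T0 LOAD ⇒ load; ctr=4 reg=4
step 3: T1 CAS ⇒ ok; ctr=5 reg=4
step 4: T0 CAS ⇒ retry; ctr=5 reg=4
step 5: T1 LOAD ⇒ load; ctr=5 reg=5
step 6: T0 LOAD ⇒ load; ctr=5 reg=5
step 7: T0 CAS ⇒ ok; ctr=6 reg=5
step 8: T0 LOAD ⇒ load; ctr=6 reg=6
step 9: T0 CAS ⇒ ok; ctr=7 reg=6
step 10: T0 LOAD ⇒ load; ctr=7 reg=7
step 11: T0 CAS ⇒ ok; ctr=8 reg=7
step 12: T1 CAS ⇒ retry; ctr=8 reg=5
step 13: T1 LOAD ⇒ load; ctr=8 reg=8
step 14: T1 CAS ⇒ ok; ctr=9 reg=8

counter = 9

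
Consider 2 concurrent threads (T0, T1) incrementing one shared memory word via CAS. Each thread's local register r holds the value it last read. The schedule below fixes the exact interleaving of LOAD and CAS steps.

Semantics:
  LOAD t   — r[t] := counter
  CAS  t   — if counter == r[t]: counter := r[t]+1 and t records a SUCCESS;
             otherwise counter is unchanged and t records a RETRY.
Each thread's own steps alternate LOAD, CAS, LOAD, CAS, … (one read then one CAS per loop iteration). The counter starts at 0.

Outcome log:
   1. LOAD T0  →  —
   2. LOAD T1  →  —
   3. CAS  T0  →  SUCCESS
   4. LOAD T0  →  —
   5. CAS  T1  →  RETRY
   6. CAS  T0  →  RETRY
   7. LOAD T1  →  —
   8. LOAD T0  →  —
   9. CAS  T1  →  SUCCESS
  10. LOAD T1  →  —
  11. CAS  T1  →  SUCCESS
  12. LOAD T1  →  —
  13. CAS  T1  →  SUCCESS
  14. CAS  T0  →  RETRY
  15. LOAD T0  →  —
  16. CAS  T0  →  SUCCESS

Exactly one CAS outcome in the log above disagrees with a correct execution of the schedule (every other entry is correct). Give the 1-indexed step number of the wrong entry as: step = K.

step = 6

Reference trace:
T0 LOAD — after: cnt=0, r=0 — load
T1 LOAD — after: cnt=0, r=0 — load
T0 CAS — after: cnt=1, r=0 — ok
T0 LOAD — after: cnt=1, r=1 — load
T1 CAS — after: cnt=1, r=0 — retry
T0 CAS — after: cnt=2, r=1 — ok
T1 LOAD — after: cnt=2, r=2 — load
T0 LOAD — after: cnt=2, r=2 — load
T1 CAS — after: cnt=3, r=2 — ok
T1 LOAD — after: cnt=3, r=3 — load
T1 CAS — after: cnt=4, r=3 — ok
T1 LOAD — after: cnt=4, r=4 — load
T1 CAS — after: cnt=5, r=4 — ok
T0 CAS — after: cnt=5, r=2 — retry
T0 LOAD — after: cnt=5, r=5 — load
T0 CAS — after: cnt=6, r=5 — ok
Log disagrees first at step 6.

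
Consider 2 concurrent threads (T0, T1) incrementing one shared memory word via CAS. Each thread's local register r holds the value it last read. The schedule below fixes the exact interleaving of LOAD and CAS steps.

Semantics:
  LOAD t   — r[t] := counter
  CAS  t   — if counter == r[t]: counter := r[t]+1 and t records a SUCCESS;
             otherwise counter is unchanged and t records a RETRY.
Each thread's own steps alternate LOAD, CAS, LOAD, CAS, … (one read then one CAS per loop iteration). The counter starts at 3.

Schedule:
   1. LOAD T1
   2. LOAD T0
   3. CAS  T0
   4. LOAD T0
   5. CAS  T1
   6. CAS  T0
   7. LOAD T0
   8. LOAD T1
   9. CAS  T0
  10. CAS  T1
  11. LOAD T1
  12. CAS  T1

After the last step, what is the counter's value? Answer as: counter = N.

counter = 7

step 1: T1 LOAD ⇒ load; ctr=3 reg=3
step 2: T0 LOAD ⇒ load; ctr=3 reg=3
step 3: T0 CAS ⇒ ok; ctr=4 reg=3
step 4: T0 LOAD ⇒ load; ctr=4 reg=4
step 5: T1 CAS ⇒ retry; ctr=4 reg=3
step 6: T0 CAS ⇒ ok; ctr=5 reg=4
step 7: T0 LOAD ⇒ load; ctr=5 reg=5
step 8: T1 LOAD ⇒ load; ctr=5 reg=5
step 9: T0 CAS ⇒ ok; ctr=6 reg=5
step 10: T1 CAS ⇒ retry; ctr=6 reg=5
step 11: T1 LOAD ⇒ load; ctr=6 reg=6
step 12: T1 CAS ⇒ ok; ctr=7 reg=6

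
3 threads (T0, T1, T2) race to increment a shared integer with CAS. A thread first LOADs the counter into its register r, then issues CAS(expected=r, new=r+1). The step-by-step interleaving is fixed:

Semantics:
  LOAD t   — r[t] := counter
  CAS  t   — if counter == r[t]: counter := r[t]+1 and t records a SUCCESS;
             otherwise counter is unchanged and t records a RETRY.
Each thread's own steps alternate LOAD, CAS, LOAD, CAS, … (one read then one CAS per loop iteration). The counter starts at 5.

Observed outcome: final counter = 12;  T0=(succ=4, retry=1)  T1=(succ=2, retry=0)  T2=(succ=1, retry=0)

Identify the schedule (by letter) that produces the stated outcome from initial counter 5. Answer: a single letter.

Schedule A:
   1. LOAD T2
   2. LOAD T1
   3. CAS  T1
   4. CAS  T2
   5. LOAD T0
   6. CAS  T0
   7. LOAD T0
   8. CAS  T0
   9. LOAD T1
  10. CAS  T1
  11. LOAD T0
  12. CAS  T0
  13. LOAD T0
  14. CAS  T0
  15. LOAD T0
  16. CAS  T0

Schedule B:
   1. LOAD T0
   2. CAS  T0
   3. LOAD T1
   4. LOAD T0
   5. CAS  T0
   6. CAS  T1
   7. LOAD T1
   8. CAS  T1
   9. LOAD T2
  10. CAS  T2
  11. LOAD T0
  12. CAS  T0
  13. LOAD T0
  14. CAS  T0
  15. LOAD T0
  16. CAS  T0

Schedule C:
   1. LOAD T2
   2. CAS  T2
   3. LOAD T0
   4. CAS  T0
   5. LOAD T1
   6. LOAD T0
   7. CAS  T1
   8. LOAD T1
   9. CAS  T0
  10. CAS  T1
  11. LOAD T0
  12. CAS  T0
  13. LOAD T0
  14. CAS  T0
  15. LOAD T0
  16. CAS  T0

C

Simulating candidate C:
[1] T2.load  rd  (counter 5, T2.r 5)
[2] T2.cas  hit  (counter 6, T2.r 5)
[3] T0.load  rd  (counter 6, T0.r 6)
[4] T0.cas  hit  (counter 7, T0.r 6)
[5] T1.load  rd  (counter 7, T1.r 7)
[6] T0.load  rd  (counter 7, T0.r 7)
[7] T1.cas  hit  (counter 8, T1.r 7)
[8] T1.load  rd  (counter 8, T1.r 8)
[9] T0.cas  miss  (counter 8, T0.r 7)
[10] T1.cas  hit  (counter 9, T1.r 8)
[11] T0.load  rd  (counter 9, T0.r 9)
[12] T0.cas  hit  (counter 10, T0.r 9)
[13] T0.load  rd  (counter 10, T0.r 10)
[14] T0.cas  hit  (counter 11, T0.r 10)
[15] T0.load  rd  (counter 11, T0.r 11)
[16] T0.cas  hit  (counter 12, T0.r 11)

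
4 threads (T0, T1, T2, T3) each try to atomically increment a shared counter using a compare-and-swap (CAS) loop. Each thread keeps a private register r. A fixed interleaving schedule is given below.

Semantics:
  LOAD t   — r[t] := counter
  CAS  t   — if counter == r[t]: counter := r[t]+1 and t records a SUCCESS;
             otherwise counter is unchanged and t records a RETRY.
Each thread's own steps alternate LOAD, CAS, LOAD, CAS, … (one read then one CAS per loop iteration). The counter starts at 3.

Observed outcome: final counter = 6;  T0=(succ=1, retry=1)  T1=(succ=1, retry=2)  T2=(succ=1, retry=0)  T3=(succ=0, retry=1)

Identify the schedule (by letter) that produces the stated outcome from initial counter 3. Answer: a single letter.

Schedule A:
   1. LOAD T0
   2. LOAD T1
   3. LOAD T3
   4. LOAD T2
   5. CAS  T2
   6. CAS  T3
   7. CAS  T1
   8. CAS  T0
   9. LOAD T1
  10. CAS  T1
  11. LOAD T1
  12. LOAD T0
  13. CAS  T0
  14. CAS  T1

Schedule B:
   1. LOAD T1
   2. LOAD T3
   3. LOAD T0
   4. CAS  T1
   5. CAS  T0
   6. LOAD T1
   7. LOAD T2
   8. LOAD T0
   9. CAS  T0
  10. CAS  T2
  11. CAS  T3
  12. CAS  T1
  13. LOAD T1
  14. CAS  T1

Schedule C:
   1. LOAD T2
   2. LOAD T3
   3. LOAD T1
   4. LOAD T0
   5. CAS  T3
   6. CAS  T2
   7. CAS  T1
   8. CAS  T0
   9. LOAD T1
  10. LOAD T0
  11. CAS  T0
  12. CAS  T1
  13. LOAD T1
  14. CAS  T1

A

Simulating candidate A:
   1) LOAD T0:  M=3  r_T0=3
   2) LOAD T1:  M=3  r_T1=3
   3) LOAD T3:  M=3  r_T3=3
   4) LOAD T2:  M=3  r_T2=3
   5) CAS  T2:  M=4  r_T2=3 ✓
   6) CAS  T3:  M=4  r_T3=3 ✗
   7) CAS  T1:  M=4  r_T1=3 ✗
   8) CAS  T0:  M=4  r_T0=3 ✗
   9) LOAD T1:  M=4  r_T1=4
  10) CAS  T1:  M=5  r_T1=4 ✓
  11) LOAD T1:  M=5  r_T1=5
  12) LOAD T0:  M=5  r_T0=5
  13) CAS  T0:  M=6  r_T0=5 ✓
  14) CAS  T1:  M=6  r_T1=5 ✗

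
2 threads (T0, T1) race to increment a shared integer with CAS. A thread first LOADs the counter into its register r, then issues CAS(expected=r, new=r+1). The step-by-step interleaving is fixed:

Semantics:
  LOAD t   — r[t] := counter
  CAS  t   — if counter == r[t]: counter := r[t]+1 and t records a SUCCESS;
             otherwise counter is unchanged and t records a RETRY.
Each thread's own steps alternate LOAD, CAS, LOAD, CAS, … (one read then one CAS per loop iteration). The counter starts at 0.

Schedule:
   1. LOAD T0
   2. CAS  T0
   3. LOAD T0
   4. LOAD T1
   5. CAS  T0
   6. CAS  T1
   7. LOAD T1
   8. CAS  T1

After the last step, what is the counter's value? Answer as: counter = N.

   1) LOAD T0:  M=0  r_T0=0
   2) CAS  T0:  M=1  r_T0=0 ✓
   3) LOAD T0:  M=1  r_T0=1
   4) LOAD T1:  M=1  r_T1=1
   5) CAS  T0:  M=2  r_T0=1 ✓
   6) CAS  T1:  M=2  r_T1=1 ✗
   7) LOAD T1:  M=2  r_T1=2
   8) CAS  T1:  M=3  r_T1=2 ✓

counter = 3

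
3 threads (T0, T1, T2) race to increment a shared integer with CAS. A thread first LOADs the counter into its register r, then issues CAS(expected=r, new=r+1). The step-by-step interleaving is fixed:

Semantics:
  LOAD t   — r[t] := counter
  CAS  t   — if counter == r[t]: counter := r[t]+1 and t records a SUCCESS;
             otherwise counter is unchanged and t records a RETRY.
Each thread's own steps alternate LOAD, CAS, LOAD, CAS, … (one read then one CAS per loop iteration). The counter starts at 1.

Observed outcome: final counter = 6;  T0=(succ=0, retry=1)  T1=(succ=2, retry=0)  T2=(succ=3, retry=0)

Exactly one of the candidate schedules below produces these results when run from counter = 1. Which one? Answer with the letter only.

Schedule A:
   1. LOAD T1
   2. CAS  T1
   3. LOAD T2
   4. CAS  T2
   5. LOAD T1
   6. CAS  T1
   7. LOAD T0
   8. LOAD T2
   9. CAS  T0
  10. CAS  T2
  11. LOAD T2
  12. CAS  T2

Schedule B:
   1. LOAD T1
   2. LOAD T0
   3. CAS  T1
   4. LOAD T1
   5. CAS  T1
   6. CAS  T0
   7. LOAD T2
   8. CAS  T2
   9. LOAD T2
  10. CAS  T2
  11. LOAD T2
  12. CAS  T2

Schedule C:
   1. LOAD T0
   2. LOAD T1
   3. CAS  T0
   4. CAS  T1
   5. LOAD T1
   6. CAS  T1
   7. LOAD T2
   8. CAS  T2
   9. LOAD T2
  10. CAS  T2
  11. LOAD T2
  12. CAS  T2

B

Simulating candidate B:
step 1: T1 LOAD ⇒ load; ctr=1 reg=1
step 2: T0 LOAD ⇒ load; ctr=1 reg=1
step 3: T1 CAS ⇒ ok; ctr=2 reg=1
step 4: T1 LOAD ⇒ load; ctr=2 reg=2
step 5: T1 CAS ⇒ ok; ctr=3 reg=2
step 6: T0 CAS ⇒ retry; ctr=3 reg=1
step 7: T2 LOAD ⇒ load; ctr=3 reg=3
step 8: T2 CAS ⇒ ok; ctr=4 reg=3
step 9: T2 LOAD ⇒ load; ctr=4 reg=4
step 10: T2 CAS ⇒ ok; ctr=5 reg=4
step 11: T2 LOAD ⇒ load; ctr=5 reg=5
step 12: T2 CAS ⇒ ok; ctr=6 reg=5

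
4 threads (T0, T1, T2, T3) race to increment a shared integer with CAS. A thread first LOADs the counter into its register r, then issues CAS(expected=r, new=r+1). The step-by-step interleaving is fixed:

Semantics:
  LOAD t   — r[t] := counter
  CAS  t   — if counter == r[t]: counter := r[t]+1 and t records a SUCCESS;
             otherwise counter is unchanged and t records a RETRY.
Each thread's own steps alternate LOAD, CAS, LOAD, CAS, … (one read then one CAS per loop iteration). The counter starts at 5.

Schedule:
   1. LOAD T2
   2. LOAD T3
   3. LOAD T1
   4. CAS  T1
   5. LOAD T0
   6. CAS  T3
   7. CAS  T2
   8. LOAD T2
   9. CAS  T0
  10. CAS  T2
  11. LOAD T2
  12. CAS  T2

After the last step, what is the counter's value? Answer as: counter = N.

[1] T2.load  rd  (counter 5, T2.r 5)
[2] T3.load  rd  (counter 5, T3.r 5)
[3] T1.load  rd  (counter 5, T1.r 5)
[4] T1.cas  hit  (counter 6, T1.r 5)
[5] T0.load  rd  (counter 6, T0.r 6)
[6] T3.cas  miss  (counter 6, T3.r 5)
[7] T2.cas  miss  (counter 6, T2.r 5)
[8] T2.load  rd  (counter 6, T2.r 6)
[9] T0.cas  hit  (counter 7, T0.r 6)
[10] T2.cas  miss  (counter 7, T2.r 6)
[11] T2.load  rd  (counter 7, T2.r 7)
[12] T2.cas  hit  (counter 8, T2.r 7)

counter = 8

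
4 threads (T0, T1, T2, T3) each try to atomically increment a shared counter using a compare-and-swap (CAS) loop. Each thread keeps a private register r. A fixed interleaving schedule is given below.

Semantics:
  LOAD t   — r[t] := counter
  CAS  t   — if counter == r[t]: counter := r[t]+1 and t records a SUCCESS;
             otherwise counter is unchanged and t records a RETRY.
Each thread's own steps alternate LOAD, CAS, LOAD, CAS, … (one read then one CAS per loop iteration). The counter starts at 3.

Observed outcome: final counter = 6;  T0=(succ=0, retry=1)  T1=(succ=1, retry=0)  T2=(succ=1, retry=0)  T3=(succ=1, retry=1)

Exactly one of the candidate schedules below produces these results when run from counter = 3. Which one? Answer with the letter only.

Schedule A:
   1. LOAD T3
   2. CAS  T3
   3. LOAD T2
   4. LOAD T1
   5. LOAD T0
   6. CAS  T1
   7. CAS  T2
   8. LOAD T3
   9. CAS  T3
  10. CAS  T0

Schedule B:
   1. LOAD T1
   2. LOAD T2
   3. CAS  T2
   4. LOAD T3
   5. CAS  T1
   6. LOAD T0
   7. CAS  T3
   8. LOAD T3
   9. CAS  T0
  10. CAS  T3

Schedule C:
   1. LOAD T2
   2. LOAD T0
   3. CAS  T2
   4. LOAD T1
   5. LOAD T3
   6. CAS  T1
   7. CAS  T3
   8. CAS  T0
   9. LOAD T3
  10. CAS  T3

C

Tracing schedule C:
   1) LOAD T2:  M=3  r_T2=3
   2) LOAD T0:  M=3  r_T0=3
   3) CAS  T2:  M=4  r_T2=3 ✓
   4) LOAD T1:  M=4  r_T1=4
   5) LOAD T3:  M=4  r_T3=4
   6) CAS  T1:  M=5  r_T1=4 ✓
   7) CAS  T3:  M=5  r_T3=4 ✗
   8) CAS  T0:  M=5  r_T0=3 ✗
   9) LOAD T3:  M=5  r_T3=5
  10) CAS  T3:  M=6  r_T3=5 ✓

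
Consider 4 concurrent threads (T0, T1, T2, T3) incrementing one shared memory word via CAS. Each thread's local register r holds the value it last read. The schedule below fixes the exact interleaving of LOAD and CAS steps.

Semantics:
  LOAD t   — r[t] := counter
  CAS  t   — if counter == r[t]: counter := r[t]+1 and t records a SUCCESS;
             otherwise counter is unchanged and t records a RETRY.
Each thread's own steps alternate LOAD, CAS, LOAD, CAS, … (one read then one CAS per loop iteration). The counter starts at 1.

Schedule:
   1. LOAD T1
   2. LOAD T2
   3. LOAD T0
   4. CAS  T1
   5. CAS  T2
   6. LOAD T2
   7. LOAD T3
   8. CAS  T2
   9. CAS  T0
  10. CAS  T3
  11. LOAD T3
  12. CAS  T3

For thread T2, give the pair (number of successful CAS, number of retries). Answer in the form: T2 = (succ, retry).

step 1: T1 LOAD ⇒ load; ctr=1 reg=1
step 2: T2 LOAD ⇒ load; ctr=1 reg=1
step 3: T0 LOAD ⇒ load; ctr=1 reg=1
step 4: T1 CAS ⇒ ok; ctr=2 reg=1
step 5: T2 CAS ⇒ retry; ctr=2 reg=1
step 6: T2 LOAD ⇒ load; ctr=2 reg=2
step 7: T3 LOAD ⇒ load; ctr=2 reg=2
step 8: T2 CAS ⇒ ok; ctr=3 reg=2
step 9: T0 CAS ⇒ retry; ctr=3 reg=1
step 10: T3 CAS ⇒ retry; ctr=3 reg=2
step 11: T3 LOAD ⇒ load; ctr=3 reg=3
step 12: T3 CAS ⇒ ok; ctr=4 reg=3

T2 = (1, 1)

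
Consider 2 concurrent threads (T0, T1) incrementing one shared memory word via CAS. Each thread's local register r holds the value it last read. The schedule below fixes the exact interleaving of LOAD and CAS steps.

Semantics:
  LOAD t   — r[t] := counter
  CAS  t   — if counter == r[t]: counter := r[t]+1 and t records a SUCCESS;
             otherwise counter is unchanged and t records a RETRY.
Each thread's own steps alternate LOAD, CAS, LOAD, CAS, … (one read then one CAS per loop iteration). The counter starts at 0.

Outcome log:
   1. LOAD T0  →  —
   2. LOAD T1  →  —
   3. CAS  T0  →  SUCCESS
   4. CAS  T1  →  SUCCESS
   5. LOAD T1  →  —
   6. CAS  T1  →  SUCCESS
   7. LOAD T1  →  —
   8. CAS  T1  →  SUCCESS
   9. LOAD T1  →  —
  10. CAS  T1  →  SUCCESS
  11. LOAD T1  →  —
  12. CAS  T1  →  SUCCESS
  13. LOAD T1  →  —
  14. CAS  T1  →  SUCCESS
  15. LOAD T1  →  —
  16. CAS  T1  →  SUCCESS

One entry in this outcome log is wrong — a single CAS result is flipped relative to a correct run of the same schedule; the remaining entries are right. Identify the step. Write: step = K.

Correct run:
#1 T0 reads 0
#2 T1 reads 0
#3 T0 CAS(0→1) writes; counter now 1
#4 T1 CAS(0→1) fails; counter now 1
#5 T1 reads 1
#6 T1 CAS(1→2) writes; counter now 2
#7 T1 reads 2
#8 T1 CAS(2→3) writes; counter now 3
#9 T1 reads 3
#10 T1 CAS(3→4) writes; counter now 4
#11 T1 reads 4
#12 T1 CAS(4→5) writes; counter now 5
#13 T1 reads 5
#14 T1 CAS(5→6) writes; counter now 6
#15 T1 reads 6
#16 T1 CAS(6→7) writes; counter now 7
Flip is step 4.

step = 4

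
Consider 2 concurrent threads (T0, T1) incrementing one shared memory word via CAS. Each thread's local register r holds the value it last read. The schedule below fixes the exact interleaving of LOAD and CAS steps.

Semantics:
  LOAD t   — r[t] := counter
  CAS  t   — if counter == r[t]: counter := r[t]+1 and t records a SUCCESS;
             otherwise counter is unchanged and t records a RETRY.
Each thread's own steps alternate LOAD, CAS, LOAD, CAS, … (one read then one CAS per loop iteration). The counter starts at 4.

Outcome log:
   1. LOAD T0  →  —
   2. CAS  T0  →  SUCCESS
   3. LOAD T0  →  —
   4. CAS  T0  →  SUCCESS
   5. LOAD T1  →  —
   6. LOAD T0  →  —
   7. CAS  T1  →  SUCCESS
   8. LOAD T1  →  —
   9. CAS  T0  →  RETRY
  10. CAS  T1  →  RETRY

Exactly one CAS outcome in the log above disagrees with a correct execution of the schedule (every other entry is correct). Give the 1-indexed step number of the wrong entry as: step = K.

step = 10

Reference trace:
#1 T0 reads 4
#2 T0 CAS(4→5) writes; counter now 5
#3 T0 reads 5
#4 T0 CAS(5→6) writes; counter now 6
#5 T1 reads 6
#6 T0 reads 6
#7 T1 CAS(6→7) writes; counter now 7
#8 T1 reads 7
#9 T0 CAS(6→7) fails; counter now 7
#10 T1 CAS(7→8) writes; counter now 8
Flip is step 10.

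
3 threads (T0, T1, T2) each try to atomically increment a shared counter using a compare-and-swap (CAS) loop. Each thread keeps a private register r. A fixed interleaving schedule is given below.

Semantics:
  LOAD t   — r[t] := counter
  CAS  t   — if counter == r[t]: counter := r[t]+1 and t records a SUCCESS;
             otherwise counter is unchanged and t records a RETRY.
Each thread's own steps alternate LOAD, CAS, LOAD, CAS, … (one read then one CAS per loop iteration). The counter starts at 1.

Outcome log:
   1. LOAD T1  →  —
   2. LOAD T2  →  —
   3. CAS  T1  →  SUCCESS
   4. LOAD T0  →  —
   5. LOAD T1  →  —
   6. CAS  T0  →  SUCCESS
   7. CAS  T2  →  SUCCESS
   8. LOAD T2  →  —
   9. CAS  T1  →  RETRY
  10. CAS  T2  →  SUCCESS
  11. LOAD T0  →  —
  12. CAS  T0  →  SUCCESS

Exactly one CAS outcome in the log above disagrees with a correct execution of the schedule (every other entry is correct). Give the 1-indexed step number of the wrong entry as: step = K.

step = 7

Reference trace:
step 1: T1 LOAD ⇒ load; ctr=1 reg=1
step 2: T2 LOAD ⇒ load; ctr=1 reg=1
step 3: T1 CAS ⇒ ok; ctr=2 reg=1
step 4: T0 LOAD ⇒ load; ctr=2 reg=2
step 5: T1 LOAD ⇒ load; ctr=2 reg=2
step 6: T0 CAS ⇒ ok; ctr=3 reg=2
step 7: T2 CAS ⇒ retry; ctr=3 reg=1
step 8: T2 LOAD ⇒ load; ctr=3 reg=3
step 9: T1 CAS ⇒ retry; ctr=3 reg=2
step 10: T2 CAS ⇒ ok; ctr=4 reg=3
step 11: T0 LOAD ⇒ load; ctr=4 reg=4
step 12: T0 CAS ⇒ ok; ctr=5 reg=4
Log disagrees first at step 7.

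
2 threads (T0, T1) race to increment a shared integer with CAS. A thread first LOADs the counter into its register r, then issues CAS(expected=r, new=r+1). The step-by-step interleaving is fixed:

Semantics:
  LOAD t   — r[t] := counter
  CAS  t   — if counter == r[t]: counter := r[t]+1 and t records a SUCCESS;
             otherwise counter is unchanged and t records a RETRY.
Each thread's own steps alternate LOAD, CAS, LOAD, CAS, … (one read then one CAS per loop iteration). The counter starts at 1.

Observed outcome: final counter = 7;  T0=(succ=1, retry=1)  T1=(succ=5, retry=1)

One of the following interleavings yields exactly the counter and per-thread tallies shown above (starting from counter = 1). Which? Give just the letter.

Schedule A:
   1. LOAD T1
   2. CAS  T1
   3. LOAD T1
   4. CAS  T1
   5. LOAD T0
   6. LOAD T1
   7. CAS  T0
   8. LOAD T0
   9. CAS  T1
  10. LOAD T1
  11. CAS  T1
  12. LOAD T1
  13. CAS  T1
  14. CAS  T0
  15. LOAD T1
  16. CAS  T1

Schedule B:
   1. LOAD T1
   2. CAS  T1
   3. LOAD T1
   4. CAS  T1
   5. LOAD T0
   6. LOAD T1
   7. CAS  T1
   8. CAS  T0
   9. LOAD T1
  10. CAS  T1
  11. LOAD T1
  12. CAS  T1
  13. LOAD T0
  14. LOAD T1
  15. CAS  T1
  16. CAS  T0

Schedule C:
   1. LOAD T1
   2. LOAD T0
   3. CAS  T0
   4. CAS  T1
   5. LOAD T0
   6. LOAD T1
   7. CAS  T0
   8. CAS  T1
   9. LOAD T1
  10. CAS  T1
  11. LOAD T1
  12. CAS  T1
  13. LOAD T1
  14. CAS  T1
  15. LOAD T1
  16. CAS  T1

A

Run A:
T1 LOAD — after: cnt=1, r=1 — load
T1 CAS — after: cnt=2, r=1 — ok
T1 LOAD — after: cnt=2, r=2 — load
T1 CAS — after: cnt=3, r=2 — ok
T0 LOAD — after: cnt=3, r=3 — load
T1 LOAD — after: cnt=3, r=3 — load
T0 CAS — after: cnt=4, r=3 — ok
T0 LOAD — after: cnt=4, r=4 — load
T1 CAS — after: cnt=4, r=3 — retry
T1 LOAD — after: cnt=4, r=4 — load
T1 CAS — after: cnt=5, r=4 — ok
T1 LOAD — after: cnt=5, r=5 — load
T1 CAS — after: cnt=6, r=5 — ok
T0 CAS — after: cnt=6, r=4 — retry
T1 LOAD — after: cnt=6, r=6 — load
T1 CAS — after: cnt=7, r=6 — ok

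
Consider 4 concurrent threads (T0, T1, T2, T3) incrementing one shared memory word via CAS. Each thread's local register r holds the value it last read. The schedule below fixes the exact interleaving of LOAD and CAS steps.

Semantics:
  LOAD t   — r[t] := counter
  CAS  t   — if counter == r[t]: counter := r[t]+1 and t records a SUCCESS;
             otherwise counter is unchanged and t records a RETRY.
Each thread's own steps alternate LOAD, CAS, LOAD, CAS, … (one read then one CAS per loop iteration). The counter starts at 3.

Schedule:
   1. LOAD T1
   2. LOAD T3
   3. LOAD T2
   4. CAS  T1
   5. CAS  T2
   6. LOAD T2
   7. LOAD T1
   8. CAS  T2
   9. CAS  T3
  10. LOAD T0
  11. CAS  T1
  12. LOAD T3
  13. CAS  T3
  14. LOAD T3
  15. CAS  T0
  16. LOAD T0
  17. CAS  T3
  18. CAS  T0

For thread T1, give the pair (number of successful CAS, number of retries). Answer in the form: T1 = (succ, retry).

step 1: T1 LOAD ⇒ load; ctr=3 reg=3
step 2: T3 LOAD ⇒ load; ctr=3 reg=3
step 3: T2 LOAD ⇒ load; ctr=3 reg=3
step 4: T1 CAS ⇒ ok; ctr=4 reg=3
step 5: T2 CAS ⇒ retry; ctr=4 reg=3
step 6: T2 LOAD ⇒ load; ctr=4 reg=4
step 7: T1 LOAD ⇒ load; ctr=4 reg=4
step 8: T2 CAS ⇒ ok; ctr=5 reg=4
step 9: T3 CAS ⇒ retry; ctr=5 reg=3
step 10: T0 LOAD ⇒ load; ctr=5 reg=5
step 11: T1 CAS ⇒ retry; ctr=5 reg=4
step 12: T3 LOAD ⇒ load; ctr=5 reg=5
step 13: T3 CAS ⇒ ok; ctr=6 reg=5
step 14: T3 LOAD ⇒ load; ctr=6 reg=6
step 15: T0 CAS ⇒ retry; ctr=6 reg=5
step 16: T0 LOAD ⇒ load; ctr=6 reg=6
step 17: T3 CAS ⇒ ok; ctr=7 reg=6
step 18: T0 CAS ⇒ retry; ctr=7 reg=6

T1 = (1, 1)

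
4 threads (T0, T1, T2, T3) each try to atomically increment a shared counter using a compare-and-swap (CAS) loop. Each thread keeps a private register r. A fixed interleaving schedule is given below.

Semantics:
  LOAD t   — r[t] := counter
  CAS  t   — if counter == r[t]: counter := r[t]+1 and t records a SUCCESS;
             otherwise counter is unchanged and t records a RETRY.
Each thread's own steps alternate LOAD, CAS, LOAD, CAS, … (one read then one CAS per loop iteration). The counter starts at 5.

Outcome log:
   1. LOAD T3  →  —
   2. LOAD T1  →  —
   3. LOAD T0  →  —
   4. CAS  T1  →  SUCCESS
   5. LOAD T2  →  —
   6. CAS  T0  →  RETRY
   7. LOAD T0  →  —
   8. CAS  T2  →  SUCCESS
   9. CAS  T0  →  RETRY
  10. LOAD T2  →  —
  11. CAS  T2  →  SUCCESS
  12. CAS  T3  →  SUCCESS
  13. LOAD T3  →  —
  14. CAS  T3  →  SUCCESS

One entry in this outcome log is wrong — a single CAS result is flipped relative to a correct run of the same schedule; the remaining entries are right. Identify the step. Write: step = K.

Correct run:
#1 T3 reads 5
#2 T1 reads 5
#3 T0 reads 5
#4 T1 CAS(5→6) writes; counter now 6
#5 T2 reads 6
#6 T0 CAS(5→6) fails; counter now 6
#7 T0 reads 6
#8 T2 CAS(6→7) writes; counter now 7
#9 T0 CAS(6→7) fails; counter now 7
#10 T2 reads 7
#11 T2 CAS(7→8) writes; counter now 8
#12 T3 CAS(5→6) fails; counter now 8
#13 T3 reads 8
#14 T3 CAS(8→9) writes; counter now 9
Flip is step 12.

step = 12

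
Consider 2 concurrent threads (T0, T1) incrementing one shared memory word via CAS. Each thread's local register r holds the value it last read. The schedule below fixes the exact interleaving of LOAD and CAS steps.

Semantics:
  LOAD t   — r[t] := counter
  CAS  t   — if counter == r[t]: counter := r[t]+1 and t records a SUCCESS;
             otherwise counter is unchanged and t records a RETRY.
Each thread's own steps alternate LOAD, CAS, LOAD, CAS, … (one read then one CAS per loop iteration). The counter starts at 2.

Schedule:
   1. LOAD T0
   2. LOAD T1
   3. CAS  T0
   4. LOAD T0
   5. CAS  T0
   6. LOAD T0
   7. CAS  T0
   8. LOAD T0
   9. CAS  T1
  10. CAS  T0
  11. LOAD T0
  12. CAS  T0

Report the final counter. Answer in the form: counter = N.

counter = 7

   1) LOAD T0:  M=2  r_T0=2
   2) LOAD T1:  M=2  r_T1=2
   3) CAS  T0:  M=3  r_T0=2 ✓
   4) LOAD T0:  M=3  r_T0=3
   5) CAS  T0:  M=4  r_T0=3 ✓
   6) LOAD T0:  M=4  r_T0=4
   7) CAS  T0:  M=5  r_T0=4 ✓
   8) LOAD T0:  M=5  r_T0=5
   9) CAS  T1:  M=5  r_T1=2 ✗
  10) CAS  T0:  M=6  r_T0=5 ✓
  11) LOAD T0:  M=6  r_T0=6
  12) CAS  T0:  M=7  r_T0=6 ✓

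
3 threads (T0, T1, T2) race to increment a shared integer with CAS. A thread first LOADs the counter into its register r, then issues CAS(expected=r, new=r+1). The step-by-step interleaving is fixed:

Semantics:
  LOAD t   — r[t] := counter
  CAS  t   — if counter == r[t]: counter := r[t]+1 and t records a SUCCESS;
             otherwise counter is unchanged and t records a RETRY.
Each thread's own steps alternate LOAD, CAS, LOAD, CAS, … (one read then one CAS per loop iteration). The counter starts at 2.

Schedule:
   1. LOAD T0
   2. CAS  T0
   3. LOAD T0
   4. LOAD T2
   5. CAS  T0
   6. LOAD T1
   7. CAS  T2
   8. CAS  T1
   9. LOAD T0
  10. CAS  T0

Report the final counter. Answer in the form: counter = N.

[1] T0.load  rd  (counter 2, T0.r 2)
[2] T0.cas  hit  (counter 3, T0.r 2)
[3] T0.load  rd  (counter 3, T0.r 3)
[4] T2.load  rd  (counter 3, T2.r 3)
[5] T0.cas  hit  (counter 4, T0.r 3)
[6] T1.load  rd  (counter 4, T1.r 4)
[7] T2.cas  miss  (counter 4, T2.r 3)
[8] T1.cas  hit  (counter 5, T1.r 4)
[9] T0.load  rd  (counter 5, T0.r 5)
[10] T0.cas  hit  (counter 6, T0.r 5)

counter = 6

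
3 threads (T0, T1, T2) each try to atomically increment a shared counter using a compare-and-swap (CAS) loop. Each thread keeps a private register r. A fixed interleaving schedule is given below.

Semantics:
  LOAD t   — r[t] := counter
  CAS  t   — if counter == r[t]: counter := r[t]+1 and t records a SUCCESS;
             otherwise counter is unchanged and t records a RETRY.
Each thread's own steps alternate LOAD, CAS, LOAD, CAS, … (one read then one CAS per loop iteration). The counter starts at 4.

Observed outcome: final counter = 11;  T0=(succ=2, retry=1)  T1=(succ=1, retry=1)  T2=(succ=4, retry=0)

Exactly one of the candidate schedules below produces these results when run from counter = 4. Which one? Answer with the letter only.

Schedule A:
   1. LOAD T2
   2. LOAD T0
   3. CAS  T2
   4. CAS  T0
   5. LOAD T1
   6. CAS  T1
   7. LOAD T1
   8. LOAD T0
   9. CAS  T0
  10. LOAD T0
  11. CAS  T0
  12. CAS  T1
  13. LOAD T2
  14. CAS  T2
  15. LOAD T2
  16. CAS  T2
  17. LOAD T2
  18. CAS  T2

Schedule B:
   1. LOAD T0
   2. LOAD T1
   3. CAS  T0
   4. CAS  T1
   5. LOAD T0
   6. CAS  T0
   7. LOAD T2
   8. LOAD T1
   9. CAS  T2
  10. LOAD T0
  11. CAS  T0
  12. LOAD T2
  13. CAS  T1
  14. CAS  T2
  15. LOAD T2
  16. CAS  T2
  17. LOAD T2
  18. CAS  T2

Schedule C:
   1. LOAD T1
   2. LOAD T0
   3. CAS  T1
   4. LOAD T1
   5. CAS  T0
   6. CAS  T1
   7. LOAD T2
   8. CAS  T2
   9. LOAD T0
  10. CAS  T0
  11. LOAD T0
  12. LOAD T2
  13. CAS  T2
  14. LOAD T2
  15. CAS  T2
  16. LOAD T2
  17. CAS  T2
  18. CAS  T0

A

Tracing schedule A:
[1] T2.load  rd  (counter 4, T2.r 4)
[2] T0.load  rd  (counter 4, T0.r 4)
[3] T2.cas  hit  (counter 5, T2.r 4)
[4] T0.cas  miss  (counter 5, T0.r 4)
[5] T1.load  rd  (counter 5, T1.r 5)
[6] T1.cas  hit  (counter 6, T1.r 5)
[7] T1.load  rd  (counter 6, T1.r 6)
[8] T0.load  rd  (counter 6, T0.r 6)
[9] T0.cas  hit  (counter 7, T0.r 6)
[10] T0.load  rd  (counter 7, T0.r 7)
[11] T0.cas  hit  (counter 8, T0.r 7)
[12] T1.cas  miss  (counter 8, T1.r 6)
[13] T2.load  rd  (counter 8, T2.r 8)
[14] T2.cas  hit  (counter 9, T2.r 8)
[15] T2.load  rd  (counter 9, T2.r 9)
[16] T2.cas  hit  (counter 10, T2.r 9)
[17] T2.load  rd  (counter 10, T2.r 10)
[18] T2.cas  hit  (counter 11, T2.r 10)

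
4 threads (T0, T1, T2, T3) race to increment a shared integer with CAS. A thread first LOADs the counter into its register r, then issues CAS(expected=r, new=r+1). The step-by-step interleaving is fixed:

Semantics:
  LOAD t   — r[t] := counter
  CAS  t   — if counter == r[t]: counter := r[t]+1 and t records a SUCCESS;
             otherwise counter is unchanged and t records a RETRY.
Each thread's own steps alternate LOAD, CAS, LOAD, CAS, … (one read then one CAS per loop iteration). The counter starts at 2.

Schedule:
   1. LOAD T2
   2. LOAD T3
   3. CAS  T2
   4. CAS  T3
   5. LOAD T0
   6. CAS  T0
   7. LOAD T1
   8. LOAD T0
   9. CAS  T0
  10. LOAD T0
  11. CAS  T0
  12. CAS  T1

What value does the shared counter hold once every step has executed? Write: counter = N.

   1) LOAD T2:  M=2  r_T2=2
   2) LOAD T3:  M=2  r_T3=2
   3) CAS  T2:  M=3  r_T2=2 ✓
   4) CAS  T3:  M=3  r_T3=2 ✗
   5) LOAD T0:  M=3  r_T0=3
   6) CAS  T0:  M=4  r_T0=3 ✓
   7) LOAD T1:  M=4  r_T1=4
   8) LOAD T0:  M=4  r_T0=4
   9) CAS  T0:  M=5  r_T0=4 ✓
  10) LOAD T0:  M=5  r_T0=5
  11) CAS  T0:  M=6  r_T0=5 ✓
  12) CAS  T1:  M=6  r_T1=4 ✗

counter = 6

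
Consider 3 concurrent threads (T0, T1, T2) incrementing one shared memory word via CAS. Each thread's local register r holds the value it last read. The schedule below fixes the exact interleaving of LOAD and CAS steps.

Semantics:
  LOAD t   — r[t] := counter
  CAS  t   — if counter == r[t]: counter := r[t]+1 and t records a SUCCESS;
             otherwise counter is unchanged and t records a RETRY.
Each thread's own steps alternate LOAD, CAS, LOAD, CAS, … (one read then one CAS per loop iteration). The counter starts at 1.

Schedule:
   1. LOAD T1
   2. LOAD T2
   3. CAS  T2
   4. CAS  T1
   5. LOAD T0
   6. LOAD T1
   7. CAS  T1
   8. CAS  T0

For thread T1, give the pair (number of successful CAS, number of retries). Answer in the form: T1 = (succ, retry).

   1) LOAD T1:  M=1  r_T1=1
   2) LOAD T2:  M=1  r_T2=1
   3) CAS  T2:  M=2  r_T2=1 ✓
   4) CAS  T1:  M=2  r_T1=1 ✗
   5) LOAD T0:  M=2  r_T0=2
   6) LOAD T1:  M=2  r_T1=2
   7) CAS  T1:  M=3  r_T1=2 ✓
   8) CAS  T0:  M=3  r_T0=2 ✗

T1 = (1, 1)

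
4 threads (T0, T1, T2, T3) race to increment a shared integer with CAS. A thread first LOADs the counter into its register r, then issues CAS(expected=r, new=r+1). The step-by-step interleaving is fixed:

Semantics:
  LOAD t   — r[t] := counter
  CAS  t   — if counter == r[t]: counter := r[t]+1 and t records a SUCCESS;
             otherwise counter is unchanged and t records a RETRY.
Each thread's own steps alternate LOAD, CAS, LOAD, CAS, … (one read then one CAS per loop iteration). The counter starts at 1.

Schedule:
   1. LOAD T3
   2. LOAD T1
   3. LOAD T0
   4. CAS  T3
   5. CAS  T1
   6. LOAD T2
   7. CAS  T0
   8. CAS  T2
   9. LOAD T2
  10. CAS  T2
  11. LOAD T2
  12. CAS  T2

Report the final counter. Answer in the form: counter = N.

counter = 5

#1 T3 reads 1
#2 T1 reads 1
#3 T0 reads 1
#4 T3 CAS(1→2) writes; counter now 2
#5 T1 CAS(1→2) fails; counter now 2
#6 T2 reads 2
#7 T0 CAS(1→2) fails; counter now 2
#8 T2 CAS(2→3) writes; counter now 3
#9 T2 reads 3
#10 T2 CAS(3→4) writes; counter now 4
#11 T2 reads 4
#12 T2 CAS(4→5) writes; counter now 5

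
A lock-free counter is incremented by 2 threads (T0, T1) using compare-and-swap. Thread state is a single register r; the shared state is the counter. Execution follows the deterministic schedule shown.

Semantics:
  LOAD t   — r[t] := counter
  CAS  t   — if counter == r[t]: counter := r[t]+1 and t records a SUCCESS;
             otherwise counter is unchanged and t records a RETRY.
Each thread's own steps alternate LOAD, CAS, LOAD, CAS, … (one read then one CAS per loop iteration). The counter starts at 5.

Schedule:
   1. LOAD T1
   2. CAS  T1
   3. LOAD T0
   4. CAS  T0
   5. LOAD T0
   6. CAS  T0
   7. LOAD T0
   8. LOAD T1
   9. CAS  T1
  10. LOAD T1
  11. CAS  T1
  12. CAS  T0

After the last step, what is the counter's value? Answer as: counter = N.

1. LOAD T1 → mem=5 r[T1]=5 [LOAD]
2. CAS T1 → mem=6 r[T1]=5 [OK]
3. LOAD T0 → mem=6 r[T0]=6 [LOAD]
4. CAS T0 → mem=7 r[T0]=6 [OK]
5. LOAD T0 → mem=7 r[T0]=7 [LOAD]
6. CAS T0 → mem=8 r[T0]=7 [OK]
7. LOAD T0 → mem=8 r[T0]=8 [LOAD]
8. LOAD T1 → mem=8 r[T1]=8 [LOAD]
9. CAS T1 → mem=9 r[T1]=8 [OK]
10. LOAD T1 → mem=9 r[T1]=9 [LOAD]
11. CAS T1 → mem=10 r[T1]=9 [OK]
12. CAS T0 → mem=10 r[T0]=8 [RETRY]

counter = 10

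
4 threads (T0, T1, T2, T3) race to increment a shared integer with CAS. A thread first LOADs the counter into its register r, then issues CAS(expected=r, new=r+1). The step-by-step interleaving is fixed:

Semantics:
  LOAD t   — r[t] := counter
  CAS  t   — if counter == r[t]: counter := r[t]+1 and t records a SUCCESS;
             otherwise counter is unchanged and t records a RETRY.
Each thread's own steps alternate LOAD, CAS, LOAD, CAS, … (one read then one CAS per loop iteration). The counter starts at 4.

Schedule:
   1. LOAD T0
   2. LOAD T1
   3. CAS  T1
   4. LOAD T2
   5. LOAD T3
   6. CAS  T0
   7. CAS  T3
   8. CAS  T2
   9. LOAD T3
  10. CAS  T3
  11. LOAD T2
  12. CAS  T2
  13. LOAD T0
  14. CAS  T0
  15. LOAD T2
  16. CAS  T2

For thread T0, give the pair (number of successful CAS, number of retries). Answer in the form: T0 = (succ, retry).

T0 = (1, 1)

[1] T0.load  rd  (counter 4, T0.r 4)
[2] T1.load  rd  (counter 4, T1.r 4)
[3] T1.cas  hit  (counter 5, T1.r 4)
[4] T2.load  rd  (counter 5, T2.r 5)
[5] T3.load  rd  (counter 5, T3.r 5)
[6] T0.cas  miss  (counter 5, T0.r 4)
[7] T3.cas  hit  (counter 6, T3.r 5)
[8] T2.cas  miss  (counter 6, T2.r 5)
[9] T3.load  rd  (counter 6, T3.r 6)
[10] T3.cas  hit  (counter 7, T3.r 6)
[11] T2.load  rd  (counter 7, T2.r 7)
[12] T2.cas  hit  (counter 8, T2.r 7)
[13] T0.load  rd  (counter 8, T0.r 8)
[14] T0.cas  hit  (counter 9, T0.r 8)
[15] T2.load  rd  (counter 9, T2.r 9)
[16] T2.cas  hit  (counter 10, T2.r 9)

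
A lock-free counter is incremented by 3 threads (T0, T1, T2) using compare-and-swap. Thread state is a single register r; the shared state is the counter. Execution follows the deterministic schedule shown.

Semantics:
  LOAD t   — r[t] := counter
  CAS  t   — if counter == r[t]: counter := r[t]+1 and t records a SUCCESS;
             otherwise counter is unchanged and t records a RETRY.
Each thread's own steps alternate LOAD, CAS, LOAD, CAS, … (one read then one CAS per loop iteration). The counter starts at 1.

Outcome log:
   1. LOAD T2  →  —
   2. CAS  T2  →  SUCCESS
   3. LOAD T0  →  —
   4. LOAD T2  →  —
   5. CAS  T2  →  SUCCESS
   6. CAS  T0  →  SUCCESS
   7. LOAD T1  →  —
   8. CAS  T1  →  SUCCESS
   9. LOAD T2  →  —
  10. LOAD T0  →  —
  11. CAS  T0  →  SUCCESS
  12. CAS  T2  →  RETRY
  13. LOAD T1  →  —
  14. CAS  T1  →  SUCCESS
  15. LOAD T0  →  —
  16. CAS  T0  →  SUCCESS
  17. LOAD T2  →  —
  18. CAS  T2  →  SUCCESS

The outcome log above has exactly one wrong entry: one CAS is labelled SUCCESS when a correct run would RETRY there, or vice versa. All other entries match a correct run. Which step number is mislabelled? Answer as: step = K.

step = 6

Reference trace:
1. LOAD T2 → mem=1 r[T2]=1 [LOAD]
2. CAS T2 → mem=2 r[T2]=1 [OK]
3. LOAD T0 → mem=2 r[T0]=2 [LOAD]
4. LOAD T2 → mem=2 r[T2]=2 [LOAD]
5. CAS T2 → mem=3 r[T2]=2 [OK]
6. CAS T0 → mem=3 r[T0]=2 [RETRY]
7. LOAD T1 → mem=3 r[T1]=3 [LOAD]
8. CAS T1 → mem=4 r[T1]=3 [OK]
9. LOAD T2 → mem=4 r[T2]=4 [LOAD]
10. LOAD T0 → mem=4 r[T0]=4 [LOAD]
11. CAS T0 → mem=5 r[T0]=4 [OK]
12. CAS T2 → mem=5 r[T2]=4 [RETRY]
13. LOAD T1 → mem=5 r[T1]=5 [LOAD]
14. CAS T1 → mem=6 r[T1]=5 [OK]
15. LOAD T0 → mem=6 r[T0]=6 [LOAD]
16. CAS T0 → mem=7 r[T0]=6 [OK]
17. LOAD T2 → mem=7 r[T2]=7 [LOAD]
18. CAS T2 → mem=8 r[T2]=7 [OK]
Flip is step 6.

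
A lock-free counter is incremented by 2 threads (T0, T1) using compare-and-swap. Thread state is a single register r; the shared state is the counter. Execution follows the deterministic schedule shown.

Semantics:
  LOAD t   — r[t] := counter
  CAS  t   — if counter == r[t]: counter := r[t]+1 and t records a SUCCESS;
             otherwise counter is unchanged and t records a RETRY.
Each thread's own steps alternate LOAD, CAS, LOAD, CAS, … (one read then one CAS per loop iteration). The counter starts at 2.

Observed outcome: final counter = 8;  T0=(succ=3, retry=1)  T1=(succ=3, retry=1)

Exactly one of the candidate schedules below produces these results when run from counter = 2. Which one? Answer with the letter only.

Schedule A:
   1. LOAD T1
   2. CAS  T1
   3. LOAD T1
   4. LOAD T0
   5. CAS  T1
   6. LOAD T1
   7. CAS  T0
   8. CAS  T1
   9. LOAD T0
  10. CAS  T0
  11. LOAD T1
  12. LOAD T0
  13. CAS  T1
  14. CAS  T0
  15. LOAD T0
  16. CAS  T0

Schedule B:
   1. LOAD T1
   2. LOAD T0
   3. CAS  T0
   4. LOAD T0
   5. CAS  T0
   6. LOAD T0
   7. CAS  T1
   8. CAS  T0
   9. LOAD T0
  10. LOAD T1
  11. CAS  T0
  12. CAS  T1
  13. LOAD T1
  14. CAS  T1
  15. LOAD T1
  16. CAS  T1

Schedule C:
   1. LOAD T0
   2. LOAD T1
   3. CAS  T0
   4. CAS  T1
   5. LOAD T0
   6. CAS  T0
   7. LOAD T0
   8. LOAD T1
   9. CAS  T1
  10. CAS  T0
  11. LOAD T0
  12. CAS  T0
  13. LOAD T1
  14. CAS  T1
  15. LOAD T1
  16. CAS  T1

Simulating candidate C:
   1) LOAD T0:  M=2  r_T0=2
   2) LOAD T1:  M=2  r_T1=2
   3) CAS  T0:  M=3  r_T0=2 ✓
   4) CAS  T1:  M=3  r_T1=2 ✗
   5) LOAD T0:  M=3  r_T0=3
   6) CAS  T0:  M=4  r_T0=3 ✓
   7) LOAD T0:  M=4  r_T0=4
   8) LOAD T1:  M=4  r_T1=4
   9) CAS  T1:  M=5  r_T1=4 ✓
  10) CAS  T0:  M=5  r_T0=4 ✗
  11) LOAD T0:  M=5  r_T0=5
  12) CAS  T0:  M=6  r_T0=5 ✓
  13) LOAD T1:  M=6  r_T1=6
  14) CAS  T1:  M=7  r_T1=6 ✓
  15) LOAD T1:  M=7  r_T1=7
  16) CAS  T1:  M=8  r_T1=7 ✓

C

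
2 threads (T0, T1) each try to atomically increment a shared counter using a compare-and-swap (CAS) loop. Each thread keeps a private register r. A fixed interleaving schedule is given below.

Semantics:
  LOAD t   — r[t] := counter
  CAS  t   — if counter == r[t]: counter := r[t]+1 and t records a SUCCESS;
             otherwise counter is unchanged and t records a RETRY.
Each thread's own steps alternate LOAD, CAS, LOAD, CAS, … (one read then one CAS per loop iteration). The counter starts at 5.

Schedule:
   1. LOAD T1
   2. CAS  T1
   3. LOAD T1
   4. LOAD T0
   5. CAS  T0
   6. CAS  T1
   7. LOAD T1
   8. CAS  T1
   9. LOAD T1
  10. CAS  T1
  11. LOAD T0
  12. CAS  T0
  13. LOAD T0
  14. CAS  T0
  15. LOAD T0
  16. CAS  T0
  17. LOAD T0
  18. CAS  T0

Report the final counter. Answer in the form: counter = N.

[1] T1.load  rd  (counter 5, T1.r 5)
[2] T1.cas  hit  (counter 6, T1.r 5)
[3] T1.load  rd  (counter 6, T1.r 6)
[4] T0.load  rd  (counter 6, T0.r 6)
[5] T0.cas  hit  (counter 7, T0.r 6)
[6] T1.cas  miss  (counter 7, T1.r 6)
[7] T1.load  rd  (counter 7, T1.r 7)
[8] T1.cas  hit  (counter 8, T1.r 7)
[9] T1.load  rd  (counter 8, T1.r 8)
[10] T1.cas  hit  (counter 9, T1.r 8)
[11] T0.load  rd  (counter 9, T0.r 9)
[12] T0.cas  hit  (counter 10, T0.r 9)
[13] T0.load  rd  (counter 10, T0.r 10)
[14] T0.cas  hit  (counter 11, T0.r 10)
[15] T0.load  rd  (counter 11, T0.r 11)
[16] T0.cas  hit  (counter 12, T0.r 11)
[17] T0.load  rd  (counter 12, T0.r 12)
[18] T0.cas  hit  (counter 13, T0.r 12)

counter = 13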